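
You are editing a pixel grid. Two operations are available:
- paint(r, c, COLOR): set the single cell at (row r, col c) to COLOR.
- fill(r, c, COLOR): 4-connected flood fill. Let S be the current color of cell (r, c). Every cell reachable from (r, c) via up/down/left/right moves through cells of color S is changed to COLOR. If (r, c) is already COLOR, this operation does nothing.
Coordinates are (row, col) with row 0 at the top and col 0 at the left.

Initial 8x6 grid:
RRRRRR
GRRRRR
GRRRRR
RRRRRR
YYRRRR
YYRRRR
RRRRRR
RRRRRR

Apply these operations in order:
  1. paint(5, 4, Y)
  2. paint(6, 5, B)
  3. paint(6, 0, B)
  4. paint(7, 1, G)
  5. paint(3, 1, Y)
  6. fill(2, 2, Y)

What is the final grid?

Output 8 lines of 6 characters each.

Answer: YYYYYY
GYYYYY
GYYYYY
RYYYYY
YYYYYY
YYYYYY
BYYYYB
RGYYYY

Derivation:
After op 1 paint(5,4,Y):
RRRRRR
GRRRRR
GRRRRR
RRRRRR
YYRRRR
YYRRYR
RRRRRR
RRRRRR
After op 2 paint(6,5,B):
RRRRRR
GRRRRR
GRRRRR
RRRRRR
YYRRRR
YYRRYR
RRRRRB
RRRRRR
After op 3 paint(6,0,B):
RRRRRR
GRRRRR
GRRRRR
RRRRRR
YYRRRR
YYRRYR
BRRRRB
RRRRRR
After op 4 paint(7,1,G):
RRRRRR
GRRRRR
GRRRRR
RRRRRR
YYRRRR
YYRRYR
BRRRRB
RGRRRR
After op 5 paint(3,1,Y):
RRRRRR
GRRRRR
GRRRRR
RYRRRR
YYRRRR
YYRRYR
BRRRRB
RGRRRR
After op 6 fill(2,2,Y) [35 cells changed]:
YYYYYY
GYYYYY
GYYYYY
RYYYYY
YYYYYY
YYYYYY
BYYYYB
RGYYYY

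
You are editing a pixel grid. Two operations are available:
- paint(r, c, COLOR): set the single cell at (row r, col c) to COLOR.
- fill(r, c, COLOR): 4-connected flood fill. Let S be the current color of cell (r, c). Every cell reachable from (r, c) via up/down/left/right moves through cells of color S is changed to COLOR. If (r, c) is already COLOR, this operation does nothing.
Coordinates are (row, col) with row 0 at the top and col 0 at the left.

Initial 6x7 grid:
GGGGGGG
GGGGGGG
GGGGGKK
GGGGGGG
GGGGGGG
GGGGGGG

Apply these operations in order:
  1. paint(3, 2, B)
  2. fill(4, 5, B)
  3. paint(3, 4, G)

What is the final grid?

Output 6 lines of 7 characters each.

Answer: BBBBBBB
BBBBBBB
BBBBBKK
BBBBGBB
BBBBBBB
BBBBBBB

Derivation:
After op 1 paint(3,2,B):
GGGGGGG
GGGGGGG
GGGGGKK
GGBGGGG
GGGGGGG
GGGGGGG
After op 2 fill(4,5,B) [39 cells changed]:
BBBBBBB
BBBBBBB
BBBBBKK
BBBBBBB
BBBBBBB
BBBBBBB
After op 3 paint(3,4,G):
BBBBBBB
BBBBBBB
BBBBBKK
BBBBGBB
BBBBBBB
BBBBBBB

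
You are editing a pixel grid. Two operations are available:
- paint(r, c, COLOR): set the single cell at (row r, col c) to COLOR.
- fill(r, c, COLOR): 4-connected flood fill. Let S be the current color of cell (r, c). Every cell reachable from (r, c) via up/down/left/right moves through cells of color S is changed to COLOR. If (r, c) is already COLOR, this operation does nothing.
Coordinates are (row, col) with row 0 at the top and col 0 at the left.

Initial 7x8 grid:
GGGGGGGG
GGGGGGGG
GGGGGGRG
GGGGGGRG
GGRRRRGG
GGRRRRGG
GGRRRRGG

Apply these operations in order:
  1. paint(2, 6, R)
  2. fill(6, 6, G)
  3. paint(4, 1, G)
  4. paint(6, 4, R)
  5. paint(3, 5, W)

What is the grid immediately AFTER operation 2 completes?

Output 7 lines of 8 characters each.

After op 1 paint(2,6,R):
GGGGGGGG
GGGGGGGG
GGGGGGRG
GGGGGGRG
GGRRRRGG
GGRRRRGG
GGRRRRGG
After op 2 fill(6,6,G) [0 cells changed]:
GGGGGGGG
GGGGGGGG
GGGGGGRG
GGGGGGRG
GGRRRRGG
GGRRRRGG
GGRRRRGG

Answer: GGGGGGGG
GGGGGGGG
GGGGGGRG
GGGGGGRG
GGRRRRGG
GGRRRRGG
GGRRRRGG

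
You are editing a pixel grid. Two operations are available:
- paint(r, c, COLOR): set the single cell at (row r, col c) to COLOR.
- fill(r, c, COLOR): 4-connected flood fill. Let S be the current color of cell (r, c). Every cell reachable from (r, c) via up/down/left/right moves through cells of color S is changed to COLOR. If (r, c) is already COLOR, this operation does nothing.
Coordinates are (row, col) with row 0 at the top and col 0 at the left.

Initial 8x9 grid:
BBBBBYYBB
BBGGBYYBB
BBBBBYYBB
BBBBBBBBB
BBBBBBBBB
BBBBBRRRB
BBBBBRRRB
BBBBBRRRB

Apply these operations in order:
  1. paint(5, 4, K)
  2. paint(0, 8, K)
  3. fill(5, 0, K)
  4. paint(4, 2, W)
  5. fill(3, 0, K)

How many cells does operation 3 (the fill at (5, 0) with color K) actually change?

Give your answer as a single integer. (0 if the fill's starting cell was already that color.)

Answer: 53

Derivation:
After op 1 paint(5,4,K):
BBBBBYYBB
BBGGBYYBB
BBBBBYYBB
BBBBBBBBB
BBBBBBBBB
BBBBKRRRB
BBBBBRRRB
BBBBBRRRB
After op 2 paint(0,8,K):
BBBBBYYBK
BBGGBYYBB
BBBBBYYBB
BBBBBBBBB
BBBBBBBBB
BBBBKRRRB
BBBBBRRRB
BBBBBRRRB
After op 3 fill(5,0,K) [53 cells changed]:
KKKKKYYKK
KKGGKYYKK
KKKKKYYKK
KKKKKKKKK
KKKKKKKKK
KKKKKRRRK
KKKKKRRRK
KKKKKRRRK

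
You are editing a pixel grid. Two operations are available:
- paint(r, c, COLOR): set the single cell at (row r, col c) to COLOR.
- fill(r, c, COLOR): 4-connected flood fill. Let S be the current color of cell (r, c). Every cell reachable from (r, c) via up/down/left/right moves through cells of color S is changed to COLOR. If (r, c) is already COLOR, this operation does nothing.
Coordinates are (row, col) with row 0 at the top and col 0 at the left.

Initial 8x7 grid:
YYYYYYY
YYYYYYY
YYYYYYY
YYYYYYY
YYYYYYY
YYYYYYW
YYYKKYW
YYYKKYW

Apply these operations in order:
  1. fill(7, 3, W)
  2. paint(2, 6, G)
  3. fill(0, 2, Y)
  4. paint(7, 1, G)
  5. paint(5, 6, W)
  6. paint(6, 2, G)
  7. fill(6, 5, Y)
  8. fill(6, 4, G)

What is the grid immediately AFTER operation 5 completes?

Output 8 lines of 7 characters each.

After op 1 fill(7,3,W) [4 cells changed]:
YYYYYYY
YYYYYYY
YYYYYYY
YYYYYYY
YYYYYYY
YYYYYYW
YYYWWYW
YYYWWYW
After op 2 paint(2,6,G):
YYYYYYY
YYYYYYY
YYYYYYG
YYYYYYY
YYYYYYY
YYYYYYW
YYYWWYW
YYYWWYW
After op 3 fill(0,2,Y) [0 cells changed]:
YYYYYYY
YYYYYYY
YYYYYYG
YYYYYYY
YYYYYYY
YYYYYYW
YYYWWYW
YYYWWYW
After op 4 paint(7,1,G):
YYYYYYY
YYYYYYY
YYYYYYG
YYYYYYY
YYYYYYY
YYYYYYW
YYYWWYW
YGYWWYW
After op 5 paint(5,6,W):
YYYYYYY
YYYYYYY
YYYYYYG
YYYYYYY
YYYYYYY
YYYYYYW
YYYWWYW
YGYWWYW

Answer: YYYYYYY
YYYYYYY
YYYYYYG
YYYYYYY
YYYYYYY
YYYYYYW
YYYWWYW
YGYWWYW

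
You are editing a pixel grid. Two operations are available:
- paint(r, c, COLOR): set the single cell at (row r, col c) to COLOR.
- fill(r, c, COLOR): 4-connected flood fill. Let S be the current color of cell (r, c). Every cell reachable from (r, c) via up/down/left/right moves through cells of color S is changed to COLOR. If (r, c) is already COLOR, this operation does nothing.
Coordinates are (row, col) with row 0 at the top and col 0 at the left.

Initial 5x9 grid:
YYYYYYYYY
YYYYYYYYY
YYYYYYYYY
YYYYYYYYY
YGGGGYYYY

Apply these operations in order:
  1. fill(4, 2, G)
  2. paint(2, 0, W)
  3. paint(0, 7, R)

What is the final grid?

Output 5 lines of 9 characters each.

After op 1 fill(4,2,G) [0 cells changed]:
YYYYYYYYY
YYYYYYYYY
YYYYYYYYY
YYYYYYYYY
YGGGGYYYY
After op 2 paint(2,0,W):
YYYYYYYYY
YYYYYYYYY
WYYYYYYYY
YYYYYYYYY
YGGGGYYYY
After op 3 paint(0,7,R):
YYYYYYYRY
YYYYYYYYY
WYYYYYYYY
YYYYYYYYY
YGGGGYYYY

Answer: YYYYYYYRY
YYYYYYYYY
WYYYYYYYY
YYYYYYYYY
YGGGGYYYY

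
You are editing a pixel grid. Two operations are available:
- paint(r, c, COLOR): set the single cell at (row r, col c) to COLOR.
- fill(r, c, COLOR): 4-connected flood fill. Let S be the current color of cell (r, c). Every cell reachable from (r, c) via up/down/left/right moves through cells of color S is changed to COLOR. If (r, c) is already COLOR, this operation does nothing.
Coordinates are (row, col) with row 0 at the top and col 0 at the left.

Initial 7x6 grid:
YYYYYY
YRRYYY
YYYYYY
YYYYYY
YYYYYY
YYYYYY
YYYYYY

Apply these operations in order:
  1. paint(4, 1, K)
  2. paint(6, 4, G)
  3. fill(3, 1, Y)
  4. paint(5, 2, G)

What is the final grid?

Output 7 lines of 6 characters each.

After op 1 paint(4,1,K):
YYYYYY
YRRYYY
YYYYYY
YYYYYY
YKYYYY
YYYYYY
YYYYYY
After op 2 paint(6,4,G):
YYYYYY
YRRYYY
YYYYYY
YYYYYY
YKYYYY
YYYYYY
YYYYGY
After op 3 fill(3,1,Y) [0 cells changed]:
YYYYYY
YRRYYY
YYYYYY
YYYYYY
YKYYYY
YYYYYY
YYYYGY
After op 4 paint(5,2,G):
YYYYYY
YRRYYY
YYYYYY
YYYYYY
YKYYYY
YYGYYY
YYYYGY

Answer: YYYYYY
YRRYYY
YYYYYY
YYYYYY
YKYYYY
YYGYYY
YYYYGY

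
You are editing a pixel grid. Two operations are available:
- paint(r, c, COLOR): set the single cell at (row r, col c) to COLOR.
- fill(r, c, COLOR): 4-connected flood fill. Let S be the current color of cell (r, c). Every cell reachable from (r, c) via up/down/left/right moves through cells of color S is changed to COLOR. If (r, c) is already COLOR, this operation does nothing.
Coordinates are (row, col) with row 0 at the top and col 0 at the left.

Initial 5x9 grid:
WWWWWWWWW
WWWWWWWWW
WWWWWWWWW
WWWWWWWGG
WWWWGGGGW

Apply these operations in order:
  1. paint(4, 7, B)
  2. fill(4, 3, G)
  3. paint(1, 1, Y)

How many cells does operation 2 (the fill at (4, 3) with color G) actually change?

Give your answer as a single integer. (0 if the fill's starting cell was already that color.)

Answer: 38

Derivation:
After op 1 paint(4,7,B):
WWWWWWWWW
WWWWWWWWW
WWWWWWWWW
WWWWWWWGG
WWWWGGGBW
After op 2 fill(4,3,G) [38 cells changed]:
GGGGGGGGG
GGGGGGGGG
GGGGGGGGG
GGGGGGGGG
GGGGGGGBW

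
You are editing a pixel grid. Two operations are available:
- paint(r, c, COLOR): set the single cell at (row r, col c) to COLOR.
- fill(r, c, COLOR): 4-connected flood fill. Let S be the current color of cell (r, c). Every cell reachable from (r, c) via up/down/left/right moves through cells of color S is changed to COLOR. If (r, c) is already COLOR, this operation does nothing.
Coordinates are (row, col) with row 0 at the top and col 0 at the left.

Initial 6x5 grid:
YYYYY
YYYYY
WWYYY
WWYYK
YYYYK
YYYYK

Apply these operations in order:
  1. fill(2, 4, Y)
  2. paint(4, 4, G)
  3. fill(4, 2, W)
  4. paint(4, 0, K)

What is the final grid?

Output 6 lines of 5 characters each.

After op 1 fill(2,4,Y) [0 cells changed]:
YYYYY
YYYYY
WWYYY
WWYYK
YYYYK
YYYYK
After op 2 paint(4,4,G):
YYYYY
YYYYY
WWYYY
WWYYK
YYYYG
YYYYK
After op 3 fill(4,2,W) [23 cells changed]:
WWWWW
WWWWW
WWWWW
WWWWK
WWWWG
WWWWK
After op 4 paint(4,0,K):
WWWWW
WWWWW
WWWWW
WWWWK
KWWWG
WWWWK

Answer: WWWWW
WWWWW
WWWWW
WWWWK
KWWWG
WWWWK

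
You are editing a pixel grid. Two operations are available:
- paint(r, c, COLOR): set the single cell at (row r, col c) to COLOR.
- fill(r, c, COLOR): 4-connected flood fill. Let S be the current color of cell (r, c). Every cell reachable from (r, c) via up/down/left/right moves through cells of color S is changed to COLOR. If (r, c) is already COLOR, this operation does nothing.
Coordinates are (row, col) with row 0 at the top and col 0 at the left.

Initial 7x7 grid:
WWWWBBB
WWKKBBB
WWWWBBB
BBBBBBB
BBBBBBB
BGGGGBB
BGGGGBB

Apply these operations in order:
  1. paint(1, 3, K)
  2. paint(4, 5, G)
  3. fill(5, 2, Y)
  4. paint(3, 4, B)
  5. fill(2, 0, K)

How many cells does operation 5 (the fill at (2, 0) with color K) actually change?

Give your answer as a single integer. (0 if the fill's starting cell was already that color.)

After op 1 paint(1,3,K):
WWWWBBB
WWKKBBB
WWWWBBB
BBBBBBB
BBBBBBB
BGGGGBB
BGGGGBB
After op 2 paint(4,5,G):
WWWWBBB
WWKKBBB
WWWWBBB
BBBBBBB
BBBBBGB
BGGGGBB
BGGGGBB
After op 3 fill(5,2,Y) [8 cells changed]:
WWWWBBB
WWKKBBB
WWWWBBB
BBBBBBB
BBBBBGB
BYYYYBB
BYYYYBB
After op 4 paint(3,4,B):
WWWWBBB
WWKKBBB
WWWWBBB
BBBBBBB
BBBBBGB
BYYYYBB
BYYYYBB
After op 5 fill(2,0,K) [10 cells changed]:
KKKKBBB
KKKKBBB
KKKKBBB
BBBBBBB
BBBBBGB
BYYYYBB
BYYYYBB

Answer: 10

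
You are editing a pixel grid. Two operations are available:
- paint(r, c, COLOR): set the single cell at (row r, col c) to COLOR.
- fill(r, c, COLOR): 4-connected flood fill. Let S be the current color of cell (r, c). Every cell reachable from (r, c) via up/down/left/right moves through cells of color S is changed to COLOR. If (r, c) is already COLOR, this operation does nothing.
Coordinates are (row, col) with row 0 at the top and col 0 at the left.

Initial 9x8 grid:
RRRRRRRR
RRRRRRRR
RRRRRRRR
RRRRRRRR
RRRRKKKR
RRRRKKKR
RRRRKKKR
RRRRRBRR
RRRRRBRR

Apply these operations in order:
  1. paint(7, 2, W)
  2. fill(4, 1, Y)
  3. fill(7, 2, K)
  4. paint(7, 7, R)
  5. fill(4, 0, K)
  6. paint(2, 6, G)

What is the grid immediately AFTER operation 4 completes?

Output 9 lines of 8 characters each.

After op 1 paint(7,2,W):
RRRRRRRR
RRRRRRRR
RRRRRRRR
RRRRRRRR
RRRRKKKR
RRRRKKKR
RRRRKKKR
RRWRRBRR
RRRRRBRR
After op 2 fill(4,1,Y) [60 cells changed]:
YYYYYYYY
YYYYYYYY
YYYYYYYY
YYYYYYYY
YYYYKKKY
YYYYKKKY
YYYYKKKY
YYWYYBYY
YYYYYBYY
After op 3 fill(7,2,K) [1 cells changed]:
YYYYYYYY
YYYYYYYY
YYYYYYYY
YYYYYYYY
YYYYKKKY
YYYYKKKY
YYYYKKKY
YYKYYBYY
YYYYYBYY
After op 4 paint(7,7,R):
YYYYYYYY
YYYYYYYY
YYYYYYYY
YYYYYYYY
YYYYKKKY
YYYYKKKY
YYYYKKKY
YYKYYBYR
YYYYYBYY

Answer: YYYYYYYY
YYYYYYYY
YYYYYYYY
YYYYYYYY
YYYYKKKY
YYYYKKKY
YYYYKKKY
YYKYYBYR
YYYYYBYY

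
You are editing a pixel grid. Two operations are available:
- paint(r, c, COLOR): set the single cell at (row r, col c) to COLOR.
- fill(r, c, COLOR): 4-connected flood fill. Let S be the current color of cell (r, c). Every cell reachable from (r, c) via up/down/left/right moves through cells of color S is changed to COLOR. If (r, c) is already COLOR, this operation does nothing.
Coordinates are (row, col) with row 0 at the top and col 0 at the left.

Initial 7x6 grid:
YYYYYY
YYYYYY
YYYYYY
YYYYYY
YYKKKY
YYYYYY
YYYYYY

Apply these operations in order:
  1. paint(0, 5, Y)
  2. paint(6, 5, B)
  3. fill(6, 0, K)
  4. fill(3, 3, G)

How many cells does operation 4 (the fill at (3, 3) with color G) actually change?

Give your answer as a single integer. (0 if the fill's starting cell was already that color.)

Answer: 41

Derivation:
After op 1 paint(0,5,Y):
YYYYYY
YYYYYY
YYYYYY
YYYYYY
YYKKKY
YYYYYY
YYYYYY
After op 2 paint(6,5,B):
YYYYYY
YYYYYY
YYYYYY
YYYYYY
YYKKKY
YYYYYY
YYYYYB
After op 3 fill(6,0,K) [38 cells changed]:
KKKKKK
KKKKKK
KKKKKK
KKKKKK
KKKKKK
KKKKKK
KKKKKB
After op 4 fill(3,3,G) [41 cells changed]:
GGGGGG
GGGGGG
GGGGGG
GGGGGG
GGGGGG
GGGGGG
GGGGGB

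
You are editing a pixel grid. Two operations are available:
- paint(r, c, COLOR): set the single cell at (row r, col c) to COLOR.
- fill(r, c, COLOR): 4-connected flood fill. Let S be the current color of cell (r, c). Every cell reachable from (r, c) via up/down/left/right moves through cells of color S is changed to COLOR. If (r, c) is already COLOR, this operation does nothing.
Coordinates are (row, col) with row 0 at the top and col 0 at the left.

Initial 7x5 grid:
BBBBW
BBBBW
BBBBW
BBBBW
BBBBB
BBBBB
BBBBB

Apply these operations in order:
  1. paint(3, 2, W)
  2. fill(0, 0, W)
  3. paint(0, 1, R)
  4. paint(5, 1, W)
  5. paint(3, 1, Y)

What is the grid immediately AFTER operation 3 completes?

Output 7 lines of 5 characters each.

After op 1 paint(3,2,W):
BBBBW
BBBBW
BBBBW
BBWBW
BBBBB
BBBBB
BBBBB
After op 2 fill(0,0,W) [30 cells changed]:
WWWWW
WWWWW
WWWWW
WWWWW
WWWWW
WWWWW
WWWWW
After op 3 paint(0,1,R):
WRWWW
WWWWW
WWWWW
WWWWW
WWWWW
WWWWW
WWWWW

Answer: WRWWW
WWWWW
WWWWW
WWWWW
WWWWW
WWWWW
WWWWW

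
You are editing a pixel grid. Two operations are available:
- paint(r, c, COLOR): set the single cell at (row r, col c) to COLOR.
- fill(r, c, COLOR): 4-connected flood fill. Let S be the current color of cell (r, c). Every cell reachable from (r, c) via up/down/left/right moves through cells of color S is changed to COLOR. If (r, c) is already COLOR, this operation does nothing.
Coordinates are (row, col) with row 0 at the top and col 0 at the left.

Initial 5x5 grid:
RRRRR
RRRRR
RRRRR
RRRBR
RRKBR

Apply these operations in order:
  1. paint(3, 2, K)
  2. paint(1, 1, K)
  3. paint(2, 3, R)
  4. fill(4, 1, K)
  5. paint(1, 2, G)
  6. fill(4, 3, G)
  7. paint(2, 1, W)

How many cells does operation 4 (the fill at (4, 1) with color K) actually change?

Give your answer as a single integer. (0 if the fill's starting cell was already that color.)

Answer: 20

Derivation:
After op 1 paint(3,2,K):
RRRRR
RRRRR
RRRRR
RRKBR
RRKBR
After op 2 paint(1,1,K):
RRRRR
RKRRR
RRRRR
RRKBR
RRKBR
After op 3 paint(2,3,R):
RRRRR
RKRRR
RRRRR
RRKBR
RRKBR
After op 4 fill(4,1,K) [20 cells changed]:
KKKKK
KKKKK
KKKKK
KKKBK
KKKBK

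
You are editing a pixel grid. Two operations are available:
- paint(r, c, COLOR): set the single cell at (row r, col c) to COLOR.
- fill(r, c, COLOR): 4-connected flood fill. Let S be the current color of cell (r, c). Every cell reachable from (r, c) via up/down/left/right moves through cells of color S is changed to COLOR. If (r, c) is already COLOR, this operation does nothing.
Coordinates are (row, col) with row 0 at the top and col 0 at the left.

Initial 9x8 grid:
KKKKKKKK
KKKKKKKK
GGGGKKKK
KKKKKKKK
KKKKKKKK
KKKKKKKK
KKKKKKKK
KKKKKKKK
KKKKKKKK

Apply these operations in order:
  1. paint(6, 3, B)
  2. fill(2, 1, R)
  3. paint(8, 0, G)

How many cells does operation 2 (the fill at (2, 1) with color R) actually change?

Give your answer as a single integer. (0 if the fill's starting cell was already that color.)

After op 1 paint(6,3,B):
KKKKKKKK
KKKKKKKK
GGGGKKKK
KKKKKKKK
KKKKKKKK
KKKKKKKK
KKKBKKKK
KKKKKKKK
KKKKKKKK
After op 2 fill(2,1,R) [4 cells changed]:
KKKKKKKK
KKKKKKKK
RRRRKKKK
KKKKKKKK
KKKKKKKK
KKKKKKKK
KKKBKKKK
KKKKKKKK
KKKKKKKK

Answer: 4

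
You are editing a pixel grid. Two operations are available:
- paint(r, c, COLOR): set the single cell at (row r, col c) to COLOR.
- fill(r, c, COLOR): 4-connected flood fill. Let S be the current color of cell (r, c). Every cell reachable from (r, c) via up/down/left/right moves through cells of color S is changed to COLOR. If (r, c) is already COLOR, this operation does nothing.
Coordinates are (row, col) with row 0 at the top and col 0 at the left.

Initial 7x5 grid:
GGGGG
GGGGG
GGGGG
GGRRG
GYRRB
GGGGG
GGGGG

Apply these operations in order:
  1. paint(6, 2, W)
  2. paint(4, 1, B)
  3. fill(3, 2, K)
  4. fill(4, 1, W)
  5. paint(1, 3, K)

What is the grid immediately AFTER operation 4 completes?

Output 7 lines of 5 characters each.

After op 1 paint(6,2,W):
GGGGG
GGGGG
GGGGG
GGRRG
GYRRB
GGGGG
GGWGG
After op 2 paint(4,1,B):
GGGGG
GGGGG
GGGGG
GGRRG
GBRRB
GGGGG
GGWGG
After op 3 fill(3,2,K) [4 cells changed]:
GGGGG
GGGGG
GGGGG
GGKKG
GBKKB
GGGGG
GGWGG
After op 4 fill(4,1,W) [1 cells changed]:
GGGGG
GGGGG
GGGGG
GGKKG
GWKKB
GGGGG
GGWGG

Answer: GGGGG
GGGGG
GGGGG
GGKKG
GWKKB
GGGGG
GGWGG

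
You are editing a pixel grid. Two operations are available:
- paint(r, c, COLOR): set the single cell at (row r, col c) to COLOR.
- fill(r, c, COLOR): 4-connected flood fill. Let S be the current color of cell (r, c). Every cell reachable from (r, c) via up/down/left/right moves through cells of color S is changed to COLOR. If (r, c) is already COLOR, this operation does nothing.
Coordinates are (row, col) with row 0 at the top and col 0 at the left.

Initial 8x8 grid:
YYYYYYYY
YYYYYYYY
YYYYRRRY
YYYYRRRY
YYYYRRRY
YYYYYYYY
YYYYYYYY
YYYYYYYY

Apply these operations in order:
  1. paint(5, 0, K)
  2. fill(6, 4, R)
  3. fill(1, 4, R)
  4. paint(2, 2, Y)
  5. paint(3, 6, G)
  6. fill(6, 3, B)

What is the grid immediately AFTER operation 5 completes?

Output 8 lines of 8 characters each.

Answer: RRRRRRRR
RRRRRRRR
RRYRRRRR
RRRRRRGR
RRRRRRRR
KRRRRRRR
RRRRRRRR
RRRRRRRR

Derivation:
After op 1 paint(5,0,K):
YYYYYYYY
YYYYYYYY
YYYYRRRY
YYYYRRRY
YYYYRRRY
KYYYYYYY
YYYYYYYY
YYYYYYYY
After op 2 fill(6,4,R) [54 cells changed]:
RRRRRRRR
RRRRRRRR
RRRRRRRR
RRRRRRRR
RRRRRRRR
KRRRRRRR
RRRRRRRR
RRRRRRRR
After op 3 fill(1,4,R) [0 cells changed]:
RRRRRRRR
RRRRRRRR
RRRRRRRR
RRRRRRRR
RRRRRRRR
KRRRRRRR
RRRRRRRR
RRRRRRRR
After op 4 paint(2,2,Y):
RRRRRRRR
RRRRRRRR
RRYRRRRR
RRRRRRRR
RRRRRRRR
KRRRRRRR
RRRRRRRR
RRRRRRRR
After op 5 paint(3,6,G):
RRRRRRRR
RRRRRRRR
RRYRRRRR
RRRRRRGR
RRRRRRRR
KRRRRRRR
RRRRRRRR
RRRRRRRR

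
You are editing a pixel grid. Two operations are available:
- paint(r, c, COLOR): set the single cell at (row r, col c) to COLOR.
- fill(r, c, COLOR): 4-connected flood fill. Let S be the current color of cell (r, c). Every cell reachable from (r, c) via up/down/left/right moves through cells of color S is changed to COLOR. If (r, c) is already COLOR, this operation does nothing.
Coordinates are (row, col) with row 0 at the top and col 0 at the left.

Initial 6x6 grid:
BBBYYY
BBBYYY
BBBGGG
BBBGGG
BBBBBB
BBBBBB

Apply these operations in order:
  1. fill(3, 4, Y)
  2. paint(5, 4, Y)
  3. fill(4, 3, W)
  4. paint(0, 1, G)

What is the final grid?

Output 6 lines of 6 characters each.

Answer: WGWYYY
WWWYYY
WWWYYY
WWWYYY
WWWWWW
WWWWYW

Derivation:
After op 1 fill(3,4,Y) [6 cells changed]:
BBBYYY
BBBYYY
BBBYYY
BBBYYY
BBBBBB
BBBBBB
After op 2 paint(5,4,Y):
BBBYYY
BBBYYY
BBBYYY
BBBYYY
BBBBBB
BBBBYB
After op 3 fill(4,3,W) [23 cells changed]:
WWWYYY
WWWYYY
WWWYYY
WWWYYY
WWWWWW
WWWWYW
After op 4 paint(0,1,G):
WGWYYY
WWWYYY
WWWYYY
WWWYYY
WWWWWW
WWWWYW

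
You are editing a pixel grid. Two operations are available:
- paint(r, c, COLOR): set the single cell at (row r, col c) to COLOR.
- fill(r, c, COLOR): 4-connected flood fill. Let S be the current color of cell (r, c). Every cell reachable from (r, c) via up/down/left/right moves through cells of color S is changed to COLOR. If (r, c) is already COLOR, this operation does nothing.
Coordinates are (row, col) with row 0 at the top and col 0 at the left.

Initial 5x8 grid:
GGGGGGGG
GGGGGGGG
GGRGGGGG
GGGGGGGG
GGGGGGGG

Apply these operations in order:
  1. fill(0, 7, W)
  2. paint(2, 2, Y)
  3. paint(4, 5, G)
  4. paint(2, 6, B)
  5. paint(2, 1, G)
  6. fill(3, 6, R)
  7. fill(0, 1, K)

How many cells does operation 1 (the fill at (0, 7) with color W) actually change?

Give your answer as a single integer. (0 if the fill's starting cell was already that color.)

After op 1 fill(0,7,W) [39 cells changed]:
WWWWWWWW
WWWWWWWW
WWRWWWWW
WWWWWWWW
WWWWWWWW

Answer: 39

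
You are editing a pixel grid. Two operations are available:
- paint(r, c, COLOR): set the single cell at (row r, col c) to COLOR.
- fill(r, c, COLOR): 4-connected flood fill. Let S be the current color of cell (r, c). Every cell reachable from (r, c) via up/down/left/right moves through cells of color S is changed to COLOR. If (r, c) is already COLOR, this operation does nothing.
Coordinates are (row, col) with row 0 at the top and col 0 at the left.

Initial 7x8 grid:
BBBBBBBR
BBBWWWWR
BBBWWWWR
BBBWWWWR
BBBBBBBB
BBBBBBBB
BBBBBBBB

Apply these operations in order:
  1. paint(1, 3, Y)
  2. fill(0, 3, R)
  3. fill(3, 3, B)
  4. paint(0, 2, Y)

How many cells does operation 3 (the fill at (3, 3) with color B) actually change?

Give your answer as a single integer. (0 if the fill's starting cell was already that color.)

Answer: 11

Derivation:
After op 1 paint(1,3,Y):
BBBBBBBR
BBBYWWWR
BBBWWWWR
BBBWWWWR
BBBBBBBB
BBBBBBBB
BBBBBBBB
After op 2 fill(0,3,R) [40 cells changed]:
RRRRRRRR
RRRYWWWR
RRRWWWWR
RRRWWWWR
RRRRRRRR
RRRRRRRR
RRRRRRRR
After op 3 fill(3,3,B) [11 cells changed]:
RRRRRRRR
RRRYBBBR
RRRBBBBR
RRRBBBBR
RRRRRRRR
RRRRRRRR
RRRRRRRR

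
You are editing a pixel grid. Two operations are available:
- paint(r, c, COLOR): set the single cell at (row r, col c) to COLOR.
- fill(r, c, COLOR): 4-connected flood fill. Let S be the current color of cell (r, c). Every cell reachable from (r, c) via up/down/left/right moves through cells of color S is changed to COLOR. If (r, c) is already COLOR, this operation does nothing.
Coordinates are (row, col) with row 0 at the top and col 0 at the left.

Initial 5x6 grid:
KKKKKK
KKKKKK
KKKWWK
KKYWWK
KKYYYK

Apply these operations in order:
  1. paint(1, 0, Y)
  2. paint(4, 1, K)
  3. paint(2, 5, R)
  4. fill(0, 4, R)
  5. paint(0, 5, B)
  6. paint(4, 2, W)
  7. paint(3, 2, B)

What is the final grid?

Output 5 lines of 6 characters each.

Answer: RRRRRB
YRRRRR
RRRWWR
RRBWWK
RRWYYK

Derivation:
After op 1 paint(1,0,Y):
KKKKKK
YKKKKK
KKKWWK
KKYWWK
KKYYYK
After op 2 paint(4,1,K):
KKKKKK
YKKKKK
KKKWWK
KKYWWK
KKYYYK
After op 3 paint(2,5,R):
KKKKKK
YKKKKK
KKKWWR
KKYWWK
KKYYYK
After op 4 fill(0,4,R) [18 cells changed]:
RRRRRR
YRRRRR
RRRWWR
RRYWWK
RRYYYK
After op 5 paint(0,5,B):
RRRRRB
YRRRRR
RRRWWR
RRYWWK
RRYYYK
After op 6 paint(4,2,W):
RRRRRB
YRRRRR
RRRWWR
RRYWWK
RRWYYK
After op 7 paint(3,2,B):
RRRRRB
YRRRRR
RRRWWR
RRBWWK
RRWYYK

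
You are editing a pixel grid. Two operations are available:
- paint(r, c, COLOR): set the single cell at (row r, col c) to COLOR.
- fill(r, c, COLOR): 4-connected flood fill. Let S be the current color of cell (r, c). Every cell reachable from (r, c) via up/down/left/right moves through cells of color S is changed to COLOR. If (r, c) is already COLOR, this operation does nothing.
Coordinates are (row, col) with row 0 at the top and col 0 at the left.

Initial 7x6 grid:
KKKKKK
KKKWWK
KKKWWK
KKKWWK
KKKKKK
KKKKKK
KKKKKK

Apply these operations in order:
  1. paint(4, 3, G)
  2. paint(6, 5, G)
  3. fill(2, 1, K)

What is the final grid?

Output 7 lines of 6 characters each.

Answer: KKKKKK
KKKWWK
KKKWWK
KKKWWK
KKKGKK
KKKKKK
KKKKKG

Derivation:
After op 1 paint(4,3,G):
KKKKKK
KKKWWK
KKKWWK
KKKWWK
KKKGKK
KKKKKK
KKKKKK
After op 2 paint(6,5,G):
KKKKKK
KKKWWK
KKKWWK
KKKWWK
KKKGKK
KKKKKK
KKKKKG
After op 3 fill(2,1,K) [0 cells changed]:
KKKKKK
KKKWWK
KKKWWK
KKKWWK
KKKGKK
KKKKKK
KKKKKG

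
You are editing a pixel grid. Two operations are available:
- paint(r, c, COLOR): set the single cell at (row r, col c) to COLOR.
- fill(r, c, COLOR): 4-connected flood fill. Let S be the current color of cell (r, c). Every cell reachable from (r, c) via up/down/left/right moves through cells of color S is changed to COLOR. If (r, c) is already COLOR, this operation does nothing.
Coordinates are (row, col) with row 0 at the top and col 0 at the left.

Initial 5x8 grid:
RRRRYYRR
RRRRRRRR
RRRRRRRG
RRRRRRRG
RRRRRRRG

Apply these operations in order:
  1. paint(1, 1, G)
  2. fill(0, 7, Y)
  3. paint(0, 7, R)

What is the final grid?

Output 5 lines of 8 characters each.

Answer: YYYYYYYR
YGYYYYYY
YYYYYYYG
YYYYYYYG
YYYYYYYG

Derivation:
After op 1 paint(1,1,G):
RRRRYYRR
RGRRRRRR
RRRRRRRG
RRRRRRRG
RRRRRRRG
After op 2 fill(0,7,Y) [34 cells changed]:
YYYYYYYY
YGYYYYYY
YYYYYYYG
YYYYYYYG
YYYYYYYG
After op 3 paint(0,7,R):
YYYYYYYR
YGYYYYYY
YYYYYYYG
YYYYYYYG
YYYYYYYG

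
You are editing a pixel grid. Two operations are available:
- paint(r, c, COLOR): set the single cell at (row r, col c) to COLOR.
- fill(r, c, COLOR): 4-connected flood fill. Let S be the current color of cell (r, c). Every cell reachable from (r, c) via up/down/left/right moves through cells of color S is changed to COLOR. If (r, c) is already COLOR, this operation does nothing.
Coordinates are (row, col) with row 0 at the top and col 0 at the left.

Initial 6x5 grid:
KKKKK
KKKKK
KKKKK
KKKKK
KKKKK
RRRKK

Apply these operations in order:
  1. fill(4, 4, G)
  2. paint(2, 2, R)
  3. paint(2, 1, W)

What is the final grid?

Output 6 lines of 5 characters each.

After op 1 fill(4,4,G) [27 cells changed]:
GGGGG
GGGGG
GGGGG
GGGGG
GGGGG
RRRGG
After op 2 paint(2,2,R):
GGGGG
GGGGG
GGRGG
GGGGG
GGGGG
RRRGG
After op 3 paint(2,1,W):
GGGGG
GGGGG
GWRGG
GGGGG
GGGGG
RRRGG

Answer: GGGGG
GGGGG
GWRGG
GGGGG
GGGGG
RRRGG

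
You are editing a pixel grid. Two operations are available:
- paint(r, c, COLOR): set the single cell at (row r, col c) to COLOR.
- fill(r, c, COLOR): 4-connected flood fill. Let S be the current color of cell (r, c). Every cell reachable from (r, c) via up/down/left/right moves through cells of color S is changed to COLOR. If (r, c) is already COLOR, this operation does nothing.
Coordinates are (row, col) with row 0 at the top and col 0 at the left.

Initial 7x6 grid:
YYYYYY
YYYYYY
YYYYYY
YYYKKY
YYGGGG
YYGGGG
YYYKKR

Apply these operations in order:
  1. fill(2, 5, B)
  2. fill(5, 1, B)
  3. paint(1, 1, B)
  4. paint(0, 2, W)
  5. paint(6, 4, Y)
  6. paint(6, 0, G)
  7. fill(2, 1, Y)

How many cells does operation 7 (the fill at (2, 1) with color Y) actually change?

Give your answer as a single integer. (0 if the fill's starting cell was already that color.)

After op 1 fill(2,5,B) [29 cells changed]:
BBBBBB
BBBBBB
BBBBBB
BBBKKB
BBGGGG
BBGGGG
BBBKKR
After op 2 fill(5,1,B) [0 cells changed]:
BBBBBB
BBBBBB
BBBBBB
BBBKKB
BBGGGG
BBGGGG
BBBKKR
After op 3 paint(1,1,B):
BBBBBB
BBBBBB
BBBBBB
BBBKKB
BBGGGG
BBGGGG
BBBKKR
After op 4 paint(0,2,W):
BBWBBB
BBBBBB
BBBBBB
BBBKKB
BBGGGG
BBGGGG
BBBKKR
After op 5 paint(6,4,Y):
BBWBBB
BBBBBB
BBBBBB
BBBKKB
BBGGGG
BBGGGG
BBBKYR
After op 6 paint(6,0,G):
BBWBBB
BBBBBB
BBBBBB
BBBKKB
BBGGGG
BBGGGG
GBBKYR
After op 7 fill(2,1,Y) [27 cells changed]:
YYWYYY
YYYYYY
YYYYYY
YYYKKY
YYGGGG
YYGGGG
GYYKYR

Answer: 27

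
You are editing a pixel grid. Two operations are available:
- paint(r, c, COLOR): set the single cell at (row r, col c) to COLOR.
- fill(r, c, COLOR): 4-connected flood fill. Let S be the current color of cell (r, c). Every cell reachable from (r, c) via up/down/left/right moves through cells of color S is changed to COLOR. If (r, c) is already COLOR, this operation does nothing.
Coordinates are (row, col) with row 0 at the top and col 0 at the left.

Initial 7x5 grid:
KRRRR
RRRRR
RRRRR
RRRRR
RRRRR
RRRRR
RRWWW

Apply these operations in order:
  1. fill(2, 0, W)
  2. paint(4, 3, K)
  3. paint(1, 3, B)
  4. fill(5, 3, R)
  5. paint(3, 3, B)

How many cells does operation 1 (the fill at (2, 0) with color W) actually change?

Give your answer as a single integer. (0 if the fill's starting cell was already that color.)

After op 1 fill(2,0,W) [31 cells changed]:
KWWWW
WWWWW
WWWWW
WWWWW
WWWWW
WWWWW
WWWWW

Answer: 31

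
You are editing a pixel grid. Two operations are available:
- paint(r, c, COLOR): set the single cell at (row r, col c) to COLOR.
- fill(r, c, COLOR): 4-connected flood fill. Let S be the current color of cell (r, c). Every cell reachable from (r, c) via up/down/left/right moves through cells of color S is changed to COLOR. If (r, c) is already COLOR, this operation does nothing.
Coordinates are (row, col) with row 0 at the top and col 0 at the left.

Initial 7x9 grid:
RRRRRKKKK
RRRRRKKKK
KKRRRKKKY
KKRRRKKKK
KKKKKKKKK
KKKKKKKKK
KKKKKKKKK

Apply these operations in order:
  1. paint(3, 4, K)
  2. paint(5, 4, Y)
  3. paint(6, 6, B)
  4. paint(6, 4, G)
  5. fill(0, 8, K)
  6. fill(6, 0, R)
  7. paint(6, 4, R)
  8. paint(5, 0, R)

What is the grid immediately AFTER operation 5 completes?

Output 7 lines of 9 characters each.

Answer: RRRRRKKKK
RRRRRKKKK
KKRRRKKKY
KKRRKKKKK
KKKKKKKKK
KKKKYKKKK
KKKKGKBKK

Derivation:
After op 1 paint(3,4,K):
RRRRRKKKK
RRRRRKKKK
KKRRRKKKY
KKRRKKKKK
KKKKKKKKK
KKKKKKKKK
KKKKKKKKK
After op 2 paint(5,4,Y):
RRRRRKKKK
RRRRRKKKK
KKRRRKKKY
KKRRKKKKK
KKKKKKKKK
KKKKYKKKK
KKKKKKKKK
After op 3 paint(6,6,B):
RRRRRKKKK
RRRRRKKKK
KKRRRKKKY
KKRRKKKKK
KKKKKKKKK
KKKKYKKKK
KKKKKKBKK
After op 4 paint(6,4,G):
RRRRRKKKK
RRRRRKKKK
KKRRRKKKY
KKRRKKKKK
KKKKKKKKK
KKKKYKKKK
KKKKGKBKK
After op 5 fill(0,8,K) [0 cells changed]:
RRRRRKKKK
RRRRRKKKK
KKRRRKKKY
KKRRKKKKK
KKKKKKKKK
KKKKYKKKK
KKKKGKBKK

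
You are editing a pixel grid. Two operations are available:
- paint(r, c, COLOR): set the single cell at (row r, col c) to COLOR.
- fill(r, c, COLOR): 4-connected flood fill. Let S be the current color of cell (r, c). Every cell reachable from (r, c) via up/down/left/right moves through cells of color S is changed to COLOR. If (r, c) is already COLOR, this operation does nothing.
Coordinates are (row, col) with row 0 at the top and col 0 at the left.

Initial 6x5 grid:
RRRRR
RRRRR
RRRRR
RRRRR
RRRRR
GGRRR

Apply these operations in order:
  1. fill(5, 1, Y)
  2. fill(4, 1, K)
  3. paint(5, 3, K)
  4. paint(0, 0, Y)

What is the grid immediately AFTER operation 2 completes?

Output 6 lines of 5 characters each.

Answer: KKKKK
KKKKK
KKKKK
KKKKK
KKKKK
YYKKK

Derivation:
After op 1 fill(5,1,Y) [2 cells changed]:
RRRRR
RRRRR
RRRRR
RRRRR
RRRRR
YYRRR
After op 2 fill(4,1,K) [28 cells changed]:
KKKKK
KKKKK
KKKKK
KKKKK
KKKKK
YYKKK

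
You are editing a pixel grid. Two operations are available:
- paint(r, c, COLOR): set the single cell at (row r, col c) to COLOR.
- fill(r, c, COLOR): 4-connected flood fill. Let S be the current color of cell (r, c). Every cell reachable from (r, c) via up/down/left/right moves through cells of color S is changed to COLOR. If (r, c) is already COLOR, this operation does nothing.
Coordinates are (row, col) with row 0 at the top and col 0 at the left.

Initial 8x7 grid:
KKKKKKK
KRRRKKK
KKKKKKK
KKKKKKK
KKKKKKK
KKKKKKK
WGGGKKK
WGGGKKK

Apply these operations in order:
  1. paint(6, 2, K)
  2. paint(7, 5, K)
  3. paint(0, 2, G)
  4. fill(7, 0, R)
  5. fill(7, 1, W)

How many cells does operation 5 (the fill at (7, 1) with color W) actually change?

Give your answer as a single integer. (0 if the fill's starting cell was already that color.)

Answer: 5

Derivation:
After op 1 paint(6,2,K):
KKKKKKK
KRRRKKK
KKKKKKK
KKKKKKK
KKKKKKK
KKKKKKK
WGKGKKK
WGGGKKK
After op 2 paint(7,5,K):
KKKKKKK
KRRRKKK
KKKKKKK
KKKKKKK
KKKKKKK
KKKKKKK
WGKGKKK
WGGGKKK
After op 3 paint(0,2,G):
KKGKKKK
KRRRKKK
KKKKKKK
KKKKKKK
KKKKKKK
KKKKKKK
WGKGKKK
WGGGKKK
After op 4 fill(7,0,R) [2 cells changed]:
KKGKKKK
KRRRKKK
KKKKKKK
KKKKKKK
KKKKKKK
KKKKKKK
RGKGKKK
RGGGKKK
After op 5 fill(7,1,W) [5 cells changed]:
KKGKKKK
KRRRKKK
KKKKKKK
KKKKKKK
KKKKKKK
KKKKKKK
RWKWKKK
RWWWKKK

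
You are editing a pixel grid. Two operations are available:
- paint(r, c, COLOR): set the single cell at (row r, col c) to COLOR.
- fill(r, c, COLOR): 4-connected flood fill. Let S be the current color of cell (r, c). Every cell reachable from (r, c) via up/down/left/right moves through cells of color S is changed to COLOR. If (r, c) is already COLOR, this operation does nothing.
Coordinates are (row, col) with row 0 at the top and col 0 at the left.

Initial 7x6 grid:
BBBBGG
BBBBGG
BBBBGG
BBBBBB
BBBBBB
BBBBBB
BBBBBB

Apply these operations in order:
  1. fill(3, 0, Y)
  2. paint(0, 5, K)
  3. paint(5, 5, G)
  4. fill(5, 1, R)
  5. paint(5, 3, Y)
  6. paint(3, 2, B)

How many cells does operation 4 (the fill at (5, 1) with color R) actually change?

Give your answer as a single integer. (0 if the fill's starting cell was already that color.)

After op 1 fill(3,0,Y) [36 cells changed]:
YYYYGG
YYYYGG
YYYYGG
YYYYYY
YYYYYY
YYYYYY
YYYYYY
After op 2 paint(0,5,K):
YYYYGK
YYYYGG
YYYYGG
YYYYYY
YYYYYY
YYYYYY
YYYYYY
After op 3 paint(5,5,G):
YYYYGK
YYYYGG
YYYYGG
YYYYYY
YYYYYY
YYYYYG
YYYYYY
After op 4 fill(5,1,R) [35 cells changed]:
RRRRGK
RRRRGG
RRRRGG
RRRRRR
RRRRRR
RRRRRG
RRRRRR

Answer: 35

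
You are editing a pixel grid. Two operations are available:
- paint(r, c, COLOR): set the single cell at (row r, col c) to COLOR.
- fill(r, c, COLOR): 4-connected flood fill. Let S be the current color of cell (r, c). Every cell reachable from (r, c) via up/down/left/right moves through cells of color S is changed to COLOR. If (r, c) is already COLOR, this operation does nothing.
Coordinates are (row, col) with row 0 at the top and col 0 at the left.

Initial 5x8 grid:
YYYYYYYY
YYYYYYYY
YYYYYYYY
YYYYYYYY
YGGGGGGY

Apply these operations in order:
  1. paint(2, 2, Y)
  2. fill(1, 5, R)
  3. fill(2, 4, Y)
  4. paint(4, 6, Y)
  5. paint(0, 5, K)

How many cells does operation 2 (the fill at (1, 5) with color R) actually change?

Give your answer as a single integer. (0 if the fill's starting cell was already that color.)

Answer: 34

Derivation:
After op 1 paint(2,2,Y):
YYYYYYYY
YYYYYYYY
YYYYYYYY
YYYYYYYY
YGGGGGGY
After op 2 fill(1,5,R) [34 cells changed]:
RRRRRRRR
RRRRRRRR
RRRRRRRR
RRRRRRRR
RGGGGGGR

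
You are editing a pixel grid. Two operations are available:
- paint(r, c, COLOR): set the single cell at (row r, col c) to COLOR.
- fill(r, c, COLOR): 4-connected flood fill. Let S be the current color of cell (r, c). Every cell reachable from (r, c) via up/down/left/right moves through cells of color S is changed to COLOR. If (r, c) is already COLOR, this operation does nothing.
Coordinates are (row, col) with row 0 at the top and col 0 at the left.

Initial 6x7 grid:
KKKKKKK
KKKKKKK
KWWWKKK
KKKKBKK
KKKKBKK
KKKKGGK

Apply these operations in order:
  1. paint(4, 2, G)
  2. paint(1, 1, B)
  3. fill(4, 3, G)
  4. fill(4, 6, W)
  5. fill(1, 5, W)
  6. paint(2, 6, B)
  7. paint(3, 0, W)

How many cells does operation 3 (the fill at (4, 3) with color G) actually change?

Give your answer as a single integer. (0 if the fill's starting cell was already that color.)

After op 1 paint(4,2,G):
KKKKKKK
KKKKKKK
KWWWKKK
KKKKBKK
KKGKBKK
KKKKGGK
After op 2 paint(1,1,B):
KKKKKKK
KBKKKKK
KWWWKKK
KKKKBKK
KKGKBKK
KKKKGGK
After op 3 fill(4,3,G) [33 cells changed]:
GGGGGGG
GBGGGGG
GWWWGGG
GGGGBGG
GGGGBGG
GGGGGGG

Answer: 33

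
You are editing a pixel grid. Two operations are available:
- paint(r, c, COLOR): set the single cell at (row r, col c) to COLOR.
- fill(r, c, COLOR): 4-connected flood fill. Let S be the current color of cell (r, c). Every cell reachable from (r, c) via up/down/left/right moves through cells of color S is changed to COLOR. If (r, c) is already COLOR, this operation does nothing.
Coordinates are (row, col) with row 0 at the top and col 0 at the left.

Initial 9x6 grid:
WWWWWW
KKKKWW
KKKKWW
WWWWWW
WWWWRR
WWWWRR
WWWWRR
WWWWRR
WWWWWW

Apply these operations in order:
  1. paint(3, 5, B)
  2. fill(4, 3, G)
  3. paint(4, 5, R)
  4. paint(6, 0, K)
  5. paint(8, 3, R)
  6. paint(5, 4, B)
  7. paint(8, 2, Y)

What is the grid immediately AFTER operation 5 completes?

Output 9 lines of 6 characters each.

After op 1 paint(3,5,B):
WWWWWW
KKKKWW
KKKKWW
WWWWWB
WWWWRR
WWWWRR
WWWWRR
WWWWRR
WWWWWW
After op 2 fill(4,3,G) [37 cells changed]:
GGGGGG
KKKKGG
KKKKGG
GGGGGB
GGGGRR
GGGGRR
GGGGRR
GGGGRR
GGGGGG
After op 3 paint(4,5,R):
GGGGGG
KKKKGG
KKKKGG
GGGGGB
GGGGRR
GGGGRR
GGGGRR
GGGGRR
GGGGGG
After op 4 paint(6,0,K):
GGGGGG
KKKKGG
KKKKGG
GGGGGB
GGGGRR
GGGGRR
KGGGRR
GGGGRR
GGGGGG
After op 5 paint(8,3,R):
GGGGGG
KKKKGG
KKKKGG
GGGGGB
GGGGRR
GGGGRR
KGGGRR
GGGGRR
GGGRGG

Answer: GGGGGG
KKKKGG
KKKKGG
GGGGGB
GGGGRR
GGGGRR
KGGGRR
GGGGRR
GGGRGG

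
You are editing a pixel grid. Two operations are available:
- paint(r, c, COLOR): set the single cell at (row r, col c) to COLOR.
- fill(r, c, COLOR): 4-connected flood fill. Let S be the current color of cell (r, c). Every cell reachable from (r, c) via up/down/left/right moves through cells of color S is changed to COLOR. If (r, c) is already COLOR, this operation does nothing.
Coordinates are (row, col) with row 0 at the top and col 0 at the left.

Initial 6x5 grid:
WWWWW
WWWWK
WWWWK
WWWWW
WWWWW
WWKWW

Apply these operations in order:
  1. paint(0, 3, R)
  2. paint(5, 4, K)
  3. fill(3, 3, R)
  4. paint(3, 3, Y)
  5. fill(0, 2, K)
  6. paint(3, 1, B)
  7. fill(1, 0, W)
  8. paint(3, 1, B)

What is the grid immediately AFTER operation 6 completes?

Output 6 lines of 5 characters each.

Answer: KKKKW
KKKKK
KKKKK
KBKYK
KKKKK
KKKKK

Derivation:
After op 1 paint(0,3,R):
WWWRW
WWWWK
WWWWK
WWWWW
WWWWW
WWKWW
After op 2 paint(5,4,K):
WWWRW
WWWWK
WWWWK
WWWWW
WWWWW
WWKWK
After op 3 fill(3,3,R) [24 cells changed]:
RRRRW
RRRRK
RRRRK
RRRRR
RRRRR
RRKRK
After op 4 paint(3,3,Y):
RRRRW
RRRRK
RRRRK
RRRYR
RRRRR
RRKRK
After op 5 fill(0,2,K) [24 cells changed]:
KKKKW
KKKKK
KKKKK
KKKYK
KKKKK
KKKKK
After op 6 paint(3,1,B):
KKKKW
KKKKK
KKKKK
KBKYK
KKKKK
KKKKK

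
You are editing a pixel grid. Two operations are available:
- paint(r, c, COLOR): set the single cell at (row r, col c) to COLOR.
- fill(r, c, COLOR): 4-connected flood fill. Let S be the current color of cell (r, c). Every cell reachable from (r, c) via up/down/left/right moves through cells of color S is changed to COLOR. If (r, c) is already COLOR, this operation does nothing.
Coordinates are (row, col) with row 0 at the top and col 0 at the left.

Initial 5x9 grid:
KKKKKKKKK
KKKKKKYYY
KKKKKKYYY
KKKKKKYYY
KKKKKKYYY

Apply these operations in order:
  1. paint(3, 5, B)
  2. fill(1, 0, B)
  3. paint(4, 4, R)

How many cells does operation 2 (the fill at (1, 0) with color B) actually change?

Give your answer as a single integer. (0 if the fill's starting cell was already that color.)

Answer: 32

Derivation:
After op 1 paint(3,5,B):
KKKKKKKKK
KKKKKKYYY
KKKKKKYYY
KKKKKBYYY
KKKKKKYYY
After op 2 fill(1,0,B) [32 cells changed]:
BBBBBBBBB
BBBBBBYYY
BBBBBBYYY
BBBBBBYYY
BBBBBBYYY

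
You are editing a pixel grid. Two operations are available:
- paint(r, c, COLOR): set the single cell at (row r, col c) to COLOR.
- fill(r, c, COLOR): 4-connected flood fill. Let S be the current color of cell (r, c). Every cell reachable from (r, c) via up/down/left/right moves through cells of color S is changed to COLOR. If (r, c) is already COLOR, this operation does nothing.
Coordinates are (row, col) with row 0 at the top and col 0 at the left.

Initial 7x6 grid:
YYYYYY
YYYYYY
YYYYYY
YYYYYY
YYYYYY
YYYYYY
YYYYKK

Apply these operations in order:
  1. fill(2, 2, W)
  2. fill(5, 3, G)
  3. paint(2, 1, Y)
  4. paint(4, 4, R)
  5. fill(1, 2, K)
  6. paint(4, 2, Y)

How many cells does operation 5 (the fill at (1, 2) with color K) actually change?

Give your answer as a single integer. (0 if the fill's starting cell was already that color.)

Answer: 38

Derivation:
After op 1 fill(2,2,W) [40 cells changed]:
WWWWWW
WWWWWW
WWWWWW
WWWWWW
WWWWWW
WWWWWW
WWWWKK
After op 2 fill(5,3,G) [40 cells changed]:
GGGGGG
GGGGGG
GGGGGG
GGGGGG
GGGGGG
GGGGGG
GGGGKK
After op 3 paint(2,1,Y):
GGGGGG
GGGGGG
GYGGGG
GGGGGG
GGGGGG
GGGGGG
GGGGKK
After op 4 paint(4,4,R):
GGGGGG
GGGGGG
GYGGGG
GGGGGG
GGGGRG
GGGGGG
GGGGKK
After op 5 fill(1,2,K) [38 cells changed]:
KKKKKK
KKKKKK
KYKKKK
KKKKKK
KKKKRK
KKKKKK
KKKKKK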